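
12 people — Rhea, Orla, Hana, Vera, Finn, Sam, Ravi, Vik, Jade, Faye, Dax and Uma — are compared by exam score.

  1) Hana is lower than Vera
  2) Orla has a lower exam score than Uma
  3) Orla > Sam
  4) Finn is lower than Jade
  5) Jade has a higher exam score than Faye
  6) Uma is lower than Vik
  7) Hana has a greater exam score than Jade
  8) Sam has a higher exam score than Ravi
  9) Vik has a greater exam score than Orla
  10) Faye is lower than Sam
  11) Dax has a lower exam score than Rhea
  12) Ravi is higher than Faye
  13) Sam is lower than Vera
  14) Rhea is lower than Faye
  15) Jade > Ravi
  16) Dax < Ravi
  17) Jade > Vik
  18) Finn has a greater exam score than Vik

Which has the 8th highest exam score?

Sam

Chaining the given pairs: Dax < Rhea < Faye < Ravi < Sam < Orla < Uma < Vik < Finn < Jade < Hana < Vera.
The 8th largest is Sam.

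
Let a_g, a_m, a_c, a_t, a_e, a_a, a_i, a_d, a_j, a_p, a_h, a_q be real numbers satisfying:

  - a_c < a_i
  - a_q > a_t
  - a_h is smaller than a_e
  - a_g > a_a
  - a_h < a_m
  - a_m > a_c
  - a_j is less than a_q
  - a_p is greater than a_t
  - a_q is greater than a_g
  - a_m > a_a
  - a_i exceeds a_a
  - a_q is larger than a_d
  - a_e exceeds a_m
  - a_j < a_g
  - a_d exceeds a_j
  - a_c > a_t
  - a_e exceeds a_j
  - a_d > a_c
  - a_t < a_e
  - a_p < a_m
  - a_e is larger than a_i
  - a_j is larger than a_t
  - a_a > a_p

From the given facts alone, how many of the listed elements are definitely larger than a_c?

Directly above a_c: a_m, a_i, a_d.
One step further: a_e, a_q (5 so far).
No other element is forced above a_c by the given relations, so the count is 5.

5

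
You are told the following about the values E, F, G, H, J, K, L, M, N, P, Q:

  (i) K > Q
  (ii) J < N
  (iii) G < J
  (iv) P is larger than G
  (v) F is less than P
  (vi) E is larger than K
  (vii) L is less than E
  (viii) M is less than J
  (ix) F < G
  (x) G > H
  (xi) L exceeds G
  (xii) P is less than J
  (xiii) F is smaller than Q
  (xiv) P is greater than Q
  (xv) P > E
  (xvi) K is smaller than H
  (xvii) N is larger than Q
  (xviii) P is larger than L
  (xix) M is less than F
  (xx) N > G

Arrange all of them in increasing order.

M < F < Q < K < H < G < L < E < P < J < N

Each adjacent pair is fixed by a given relation: M < F; F < Q; Q < K; K < H; H < G; G < L; L < E; E < P; P < J; J < N. Chaining them end to end gives the full order.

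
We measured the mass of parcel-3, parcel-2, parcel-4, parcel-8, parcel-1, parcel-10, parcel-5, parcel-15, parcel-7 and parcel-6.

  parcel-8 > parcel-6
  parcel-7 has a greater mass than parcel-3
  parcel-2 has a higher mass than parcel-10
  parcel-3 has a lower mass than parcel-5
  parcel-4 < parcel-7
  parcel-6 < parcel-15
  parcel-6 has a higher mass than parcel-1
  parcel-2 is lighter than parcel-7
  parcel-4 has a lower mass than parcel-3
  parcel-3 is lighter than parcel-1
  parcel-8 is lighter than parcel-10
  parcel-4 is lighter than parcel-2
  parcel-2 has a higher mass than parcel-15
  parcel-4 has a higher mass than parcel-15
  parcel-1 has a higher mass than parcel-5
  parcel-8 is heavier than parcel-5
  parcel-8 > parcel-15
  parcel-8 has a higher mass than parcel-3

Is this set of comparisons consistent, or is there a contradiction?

Chaining the given relations yields parcel-15 < parcel-4 < parcel-3 < parcel-5 < parcel-1 < parcel-6, so parcel-15 < parcel-6. But one relation states parcel-6 < parcel-15. These cannot both hold.

inconsistent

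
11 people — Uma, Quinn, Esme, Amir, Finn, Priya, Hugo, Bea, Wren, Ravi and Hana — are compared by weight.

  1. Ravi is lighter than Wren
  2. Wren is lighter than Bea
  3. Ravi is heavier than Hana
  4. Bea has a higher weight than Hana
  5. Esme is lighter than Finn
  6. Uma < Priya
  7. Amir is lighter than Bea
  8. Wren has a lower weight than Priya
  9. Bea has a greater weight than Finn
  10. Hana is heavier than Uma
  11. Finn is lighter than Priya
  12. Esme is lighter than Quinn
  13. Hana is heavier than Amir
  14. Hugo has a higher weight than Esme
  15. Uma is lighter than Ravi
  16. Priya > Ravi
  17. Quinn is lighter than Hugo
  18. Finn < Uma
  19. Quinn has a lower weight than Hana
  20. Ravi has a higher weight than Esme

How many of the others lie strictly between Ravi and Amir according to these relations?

1

The relations place Amir below Ravi. An element lies strictly between them when it is forced above Amir and also forced below Ravi.
Above Amir: {Hana, Wren, Bea, Priya}. Below Ravi: {Esme, Quinn, Finn, Uma, Hana}.
Intersection: {Hana} — 1.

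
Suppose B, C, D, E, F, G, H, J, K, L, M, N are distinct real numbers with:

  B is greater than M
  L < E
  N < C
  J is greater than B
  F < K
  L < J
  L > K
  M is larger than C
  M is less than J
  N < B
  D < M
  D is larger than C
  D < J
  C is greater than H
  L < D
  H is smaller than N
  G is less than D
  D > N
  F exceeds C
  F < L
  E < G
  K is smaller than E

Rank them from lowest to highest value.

H < N < C < F < K < L < E < G < D < M < B < J

The consecutive links are each given: H < N; N < C; C < F; F < K; K < L; L < E; E < G; G < D; D < M; M < B; B < J.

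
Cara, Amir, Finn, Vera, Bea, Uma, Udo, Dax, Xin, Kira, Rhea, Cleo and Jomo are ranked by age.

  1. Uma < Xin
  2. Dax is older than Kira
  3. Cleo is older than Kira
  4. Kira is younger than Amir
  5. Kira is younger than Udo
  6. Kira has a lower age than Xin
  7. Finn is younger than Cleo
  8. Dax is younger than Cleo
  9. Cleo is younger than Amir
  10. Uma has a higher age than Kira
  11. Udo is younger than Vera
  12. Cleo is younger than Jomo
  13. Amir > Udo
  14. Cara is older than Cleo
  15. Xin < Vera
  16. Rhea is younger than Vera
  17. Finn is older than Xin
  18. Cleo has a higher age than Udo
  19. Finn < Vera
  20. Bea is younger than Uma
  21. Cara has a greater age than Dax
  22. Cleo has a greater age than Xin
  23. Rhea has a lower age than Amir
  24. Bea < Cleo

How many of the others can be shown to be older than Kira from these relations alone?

10

From Kira the given relations immediately reach Uma, Xin, Dax, Udo, Cleo, Amir.
From those, Finn, Jomo, Cara, Vera — 10 in total.
Nothing else is reachable above Kira; 10 in all.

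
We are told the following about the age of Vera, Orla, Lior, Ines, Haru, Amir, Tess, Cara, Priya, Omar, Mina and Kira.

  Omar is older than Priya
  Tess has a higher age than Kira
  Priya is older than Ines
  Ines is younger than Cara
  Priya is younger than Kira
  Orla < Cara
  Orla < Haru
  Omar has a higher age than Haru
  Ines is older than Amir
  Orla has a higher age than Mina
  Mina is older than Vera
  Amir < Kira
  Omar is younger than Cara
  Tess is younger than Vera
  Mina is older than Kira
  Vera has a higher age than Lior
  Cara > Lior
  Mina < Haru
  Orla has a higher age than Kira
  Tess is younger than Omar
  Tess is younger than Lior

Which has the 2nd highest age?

Omar

Piecing the relations together gives one ordering: Amir < Ines < Priya < Kira < Tess < Lior < Vera < Mina < Orla < Haru < Omar < Cara.
Counting 2 from the largest end gives Omar.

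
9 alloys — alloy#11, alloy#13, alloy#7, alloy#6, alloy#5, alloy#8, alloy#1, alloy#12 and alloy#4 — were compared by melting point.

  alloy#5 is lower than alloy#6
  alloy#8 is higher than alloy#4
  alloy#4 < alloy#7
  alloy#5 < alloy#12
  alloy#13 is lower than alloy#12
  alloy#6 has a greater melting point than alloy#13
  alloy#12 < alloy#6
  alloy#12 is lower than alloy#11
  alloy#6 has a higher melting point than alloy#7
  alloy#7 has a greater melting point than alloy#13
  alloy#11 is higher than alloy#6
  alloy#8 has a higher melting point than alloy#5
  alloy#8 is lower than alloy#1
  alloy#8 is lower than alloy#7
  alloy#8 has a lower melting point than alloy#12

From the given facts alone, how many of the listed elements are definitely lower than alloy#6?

From alloy#6 the given relations immediately reach alloy#13, alloy#5, alloy#7, alloy#12.
From those, alloy#4, alloy#8 — 6 in total.
No other element is forced below alloy#6 by the given relations, so the count is 6.

6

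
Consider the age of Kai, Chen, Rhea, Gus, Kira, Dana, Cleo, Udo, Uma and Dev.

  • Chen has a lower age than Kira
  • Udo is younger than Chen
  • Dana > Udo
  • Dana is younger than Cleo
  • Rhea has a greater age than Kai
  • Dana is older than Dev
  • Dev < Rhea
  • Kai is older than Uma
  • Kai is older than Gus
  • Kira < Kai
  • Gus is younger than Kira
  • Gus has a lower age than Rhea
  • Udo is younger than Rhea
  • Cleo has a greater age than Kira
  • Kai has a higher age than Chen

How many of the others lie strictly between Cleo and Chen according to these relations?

1

The relations place Chen below Cleo. An element lies strictly between them when it is forced above Chen and also forced below Cleo.
Above Chen: {Kira, Kai, Rhea}. Below Cleo: {Gus, Udo, Dev, Kira, Dana}.
Intersection: {Kira} — 1.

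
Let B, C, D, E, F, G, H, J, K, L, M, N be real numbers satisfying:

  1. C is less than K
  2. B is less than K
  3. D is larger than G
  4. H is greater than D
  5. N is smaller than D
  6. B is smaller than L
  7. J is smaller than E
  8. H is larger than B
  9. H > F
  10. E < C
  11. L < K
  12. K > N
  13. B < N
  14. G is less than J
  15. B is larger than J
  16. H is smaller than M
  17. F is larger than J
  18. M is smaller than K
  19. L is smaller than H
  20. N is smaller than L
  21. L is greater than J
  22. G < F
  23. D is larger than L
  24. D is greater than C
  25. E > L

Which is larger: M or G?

G < J and J < B give G < B.
Then B < N extends the chain to N.
With N < L: G < J < B < N < L.
Then L < E extends the chain to E.
With E < C: G < J < B < N < L < E < C.
With C < D: G < J < B < N < L < E < C < D.
With D < H: G < J < B < N < L < E < C < D < H.
With H < M: G < J < B < N < L < E < C < D < H < M.
So G < M; M is the larger of the two.

M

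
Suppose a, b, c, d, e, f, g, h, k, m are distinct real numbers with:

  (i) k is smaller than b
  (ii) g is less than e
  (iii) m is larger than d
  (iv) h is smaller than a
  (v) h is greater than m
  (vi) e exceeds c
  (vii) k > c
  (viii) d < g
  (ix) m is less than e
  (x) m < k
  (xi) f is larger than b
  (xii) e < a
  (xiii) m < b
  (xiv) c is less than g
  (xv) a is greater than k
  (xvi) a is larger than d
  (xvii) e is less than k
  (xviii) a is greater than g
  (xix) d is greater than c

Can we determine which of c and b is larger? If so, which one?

The relevant relations are c < d; d < m; m < e; e < k; k < b.
Together: c < d < m < e < k < b.
So b is larger.

b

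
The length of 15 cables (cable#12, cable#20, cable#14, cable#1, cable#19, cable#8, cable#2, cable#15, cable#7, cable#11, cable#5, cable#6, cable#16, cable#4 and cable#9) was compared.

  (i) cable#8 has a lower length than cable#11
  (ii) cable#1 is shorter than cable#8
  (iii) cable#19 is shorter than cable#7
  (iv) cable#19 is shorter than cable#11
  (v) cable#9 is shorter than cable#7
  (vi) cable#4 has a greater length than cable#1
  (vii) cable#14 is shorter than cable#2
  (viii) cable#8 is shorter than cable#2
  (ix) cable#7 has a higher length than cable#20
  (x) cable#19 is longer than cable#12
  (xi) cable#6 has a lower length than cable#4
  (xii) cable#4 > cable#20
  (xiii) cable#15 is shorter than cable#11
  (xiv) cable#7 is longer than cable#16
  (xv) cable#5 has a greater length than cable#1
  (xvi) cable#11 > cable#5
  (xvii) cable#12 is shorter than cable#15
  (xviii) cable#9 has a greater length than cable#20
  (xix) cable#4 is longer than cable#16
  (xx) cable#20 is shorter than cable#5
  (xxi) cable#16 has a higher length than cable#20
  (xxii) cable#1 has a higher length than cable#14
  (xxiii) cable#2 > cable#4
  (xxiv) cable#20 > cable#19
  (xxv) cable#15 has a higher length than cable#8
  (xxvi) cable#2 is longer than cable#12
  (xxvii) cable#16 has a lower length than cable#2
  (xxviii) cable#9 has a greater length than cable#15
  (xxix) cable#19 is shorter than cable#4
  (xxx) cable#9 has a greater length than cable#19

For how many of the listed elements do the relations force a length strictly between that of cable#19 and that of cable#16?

Chaining upward from cable#19 reaches: cable#20, cable#5, cable#4, cable#11, cable#2, cable#9, cable#7.
Chaining downward from cable#16 reaches: cable#12, cable#20.
Strictly between cable#19 and cable#16 are those in both lists: cable#20 — 1 element.

1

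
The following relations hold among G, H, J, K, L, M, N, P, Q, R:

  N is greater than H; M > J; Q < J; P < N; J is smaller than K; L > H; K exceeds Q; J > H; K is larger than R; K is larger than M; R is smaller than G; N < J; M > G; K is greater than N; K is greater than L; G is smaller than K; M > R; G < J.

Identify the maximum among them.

Chaining downward from K: directly below it, R, N, L, G, Q, J, M; then P, H.
That covers every other element, and nothing is given above K, so K is the maximum.

K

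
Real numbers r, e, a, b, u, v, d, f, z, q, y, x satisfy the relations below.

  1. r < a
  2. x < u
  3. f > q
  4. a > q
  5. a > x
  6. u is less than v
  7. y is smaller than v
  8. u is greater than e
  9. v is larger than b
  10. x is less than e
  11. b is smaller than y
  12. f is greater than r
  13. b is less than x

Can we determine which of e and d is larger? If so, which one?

Following every chain through e: above e we get u, v; below e we get b, x.
d is not reached, and no chain runs the other way from d to e.
So the given relations leave the order of e and d undetermined.

undetermined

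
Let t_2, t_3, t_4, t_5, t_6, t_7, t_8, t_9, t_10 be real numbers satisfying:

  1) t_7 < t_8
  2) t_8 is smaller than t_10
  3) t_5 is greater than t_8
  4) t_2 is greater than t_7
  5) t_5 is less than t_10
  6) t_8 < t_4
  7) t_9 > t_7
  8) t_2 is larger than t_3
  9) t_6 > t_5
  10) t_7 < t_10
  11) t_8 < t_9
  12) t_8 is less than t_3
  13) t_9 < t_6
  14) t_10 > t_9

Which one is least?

t_7

Chaining upward from t_7: directly above it, t_8, t_2, t_9, t_10; then t_4, t_3, t_5, t_6.
That covers every other element, and nothing is given below t_7, so t_7 is the least.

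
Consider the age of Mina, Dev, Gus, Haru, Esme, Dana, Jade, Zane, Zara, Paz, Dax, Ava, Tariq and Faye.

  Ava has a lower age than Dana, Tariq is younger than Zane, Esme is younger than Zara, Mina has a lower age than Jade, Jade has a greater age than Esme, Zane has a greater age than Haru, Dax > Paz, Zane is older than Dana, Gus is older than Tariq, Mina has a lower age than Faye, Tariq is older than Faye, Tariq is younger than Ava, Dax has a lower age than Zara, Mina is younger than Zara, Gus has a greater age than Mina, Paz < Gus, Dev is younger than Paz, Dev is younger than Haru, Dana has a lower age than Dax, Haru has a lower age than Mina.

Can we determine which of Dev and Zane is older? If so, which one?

Dev < Haru and Haru < Mina give Dev < Mina.
With Mina < Faye: Dev < Haru < Mina < Faye.
Then Faye < Tariq extends the chain to Tariq.
Then Tariq < Ava extends the chain to Ava.
With Ava < Dana: Dev < Haru < Mina < Faye < Tariq < Ava < Dana.
With Dana < Zane: Dev < Haru < Mina < Faye < Tariq < Ava < Dana < Zane.
So Zane is older.

Zane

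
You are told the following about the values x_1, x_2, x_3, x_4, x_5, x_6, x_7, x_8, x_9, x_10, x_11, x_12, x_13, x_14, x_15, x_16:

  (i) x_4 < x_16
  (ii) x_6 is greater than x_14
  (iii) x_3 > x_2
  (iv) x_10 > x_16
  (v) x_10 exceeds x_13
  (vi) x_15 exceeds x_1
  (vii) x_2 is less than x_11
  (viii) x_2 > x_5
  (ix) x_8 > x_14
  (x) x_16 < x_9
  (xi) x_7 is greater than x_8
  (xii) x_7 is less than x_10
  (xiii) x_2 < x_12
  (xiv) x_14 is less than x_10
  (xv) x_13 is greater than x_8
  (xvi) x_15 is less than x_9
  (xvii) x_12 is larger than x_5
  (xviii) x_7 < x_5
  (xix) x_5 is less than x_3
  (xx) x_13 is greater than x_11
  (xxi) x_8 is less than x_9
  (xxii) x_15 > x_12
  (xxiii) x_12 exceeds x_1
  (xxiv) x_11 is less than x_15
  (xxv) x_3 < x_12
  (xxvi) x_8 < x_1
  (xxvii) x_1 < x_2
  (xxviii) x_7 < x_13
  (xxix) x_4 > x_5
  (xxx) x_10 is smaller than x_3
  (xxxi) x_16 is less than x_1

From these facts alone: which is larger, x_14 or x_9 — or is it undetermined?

Following the relations from x_14: x_14 < x_8 < x_7 < x_5 < x_4 < x_16 < x_1 < x_2 < x_11 < x_13 < x_10 < x_3 < x_12 < x_15 < x_9.
So x_9 is larger.

x_9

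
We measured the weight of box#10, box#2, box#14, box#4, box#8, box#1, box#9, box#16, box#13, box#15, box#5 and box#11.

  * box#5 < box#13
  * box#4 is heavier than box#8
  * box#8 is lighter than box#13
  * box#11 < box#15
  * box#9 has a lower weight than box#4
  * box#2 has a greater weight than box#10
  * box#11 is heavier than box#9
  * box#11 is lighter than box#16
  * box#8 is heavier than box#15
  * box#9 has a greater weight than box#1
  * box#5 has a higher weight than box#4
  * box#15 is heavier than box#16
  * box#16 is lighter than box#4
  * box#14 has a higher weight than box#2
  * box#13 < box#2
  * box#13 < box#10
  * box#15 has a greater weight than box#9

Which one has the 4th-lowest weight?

box#16

Chaining the given pairs: box#1 < box#9 < box#11 < box#16 < box#15 < box#8 < box#4 < box#5 < box#13 < box#10 < box#2 < box#14.
Counting 4 from the smallest end gives box#16.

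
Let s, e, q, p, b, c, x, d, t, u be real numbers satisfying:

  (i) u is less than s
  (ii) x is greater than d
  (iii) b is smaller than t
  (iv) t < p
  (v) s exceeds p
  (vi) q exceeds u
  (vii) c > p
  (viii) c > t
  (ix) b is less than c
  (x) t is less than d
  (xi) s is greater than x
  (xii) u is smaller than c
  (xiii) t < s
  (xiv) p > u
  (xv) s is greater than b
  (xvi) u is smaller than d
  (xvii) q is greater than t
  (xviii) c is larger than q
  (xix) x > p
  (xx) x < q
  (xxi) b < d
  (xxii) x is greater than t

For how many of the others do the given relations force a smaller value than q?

From q the given relations immediately reach t, u, x.
From those, b, p, d — 6 in total.
Nothing else is reachable below q; 6 in all.

6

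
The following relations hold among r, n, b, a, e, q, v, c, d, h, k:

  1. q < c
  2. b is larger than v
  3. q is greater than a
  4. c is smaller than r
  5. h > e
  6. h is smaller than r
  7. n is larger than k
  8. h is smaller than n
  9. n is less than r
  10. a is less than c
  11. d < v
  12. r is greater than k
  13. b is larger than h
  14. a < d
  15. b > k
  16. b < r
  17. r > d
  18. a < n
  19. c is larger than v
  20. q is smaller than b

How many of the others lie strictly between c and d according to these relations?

Chaining upward from d reaches: v, b, r.
Chaining downward from c reaches: a, v, q.
Strictly between d and c are those in both lists: v — 1 element.

1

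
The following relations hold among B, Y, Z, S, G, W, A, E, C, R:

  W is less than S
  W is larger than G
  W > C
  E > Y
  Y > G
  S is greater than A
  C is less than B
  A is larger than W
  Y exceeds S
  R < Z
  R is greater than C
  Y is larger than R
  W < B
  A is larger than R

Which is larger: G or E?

E

G < W and W < A give G < A.
With A < S: G < W < A < S.
With S < Y: G < W < A < S < Y.
With Y < E: G < W < A < S < Y < E.
So G < E; E is the larger of the two.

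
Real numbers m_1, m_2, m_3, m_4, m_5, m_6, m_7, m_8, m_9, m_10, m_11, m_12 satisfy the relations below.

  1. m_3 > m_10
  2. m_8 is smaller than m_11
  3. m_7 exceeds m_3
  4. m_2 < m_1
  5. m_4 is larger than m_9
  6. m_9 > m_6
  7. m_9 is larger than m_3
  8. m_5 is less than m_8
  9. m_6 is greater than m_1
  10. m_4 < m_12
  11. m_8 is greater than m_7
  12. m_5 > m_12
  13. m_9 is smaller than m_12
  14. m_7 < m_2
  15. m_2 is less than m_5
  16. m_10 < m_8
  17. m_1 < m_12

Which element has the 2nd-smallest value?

m_3

Piecing the relations together gives one ordering: m_10 < m_3 < m_7 < m_2 < m_1 < m_6 < m_9 < m_4 < m_12 < m_5 < m_8 < m_11.
The 2nd smallest is m_3.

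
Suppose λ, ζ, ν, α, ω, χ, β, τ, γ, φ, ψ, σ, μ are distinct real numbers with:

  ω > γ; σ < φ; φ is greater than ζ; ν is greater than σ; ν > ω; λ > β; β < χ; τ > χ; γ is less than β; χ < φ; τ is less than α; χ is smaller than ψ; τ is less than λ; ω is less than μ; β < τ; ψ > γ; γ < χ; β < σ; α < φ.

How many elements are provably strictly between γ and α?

The relations place γ below α. An element lies strictly between them when it is forced above γ and also forced below α.
Above γ: {β, χ, τ, σ, ω, ψ, μ, ν, φ, λ}. Below α: {β, χ, τ}.
Intersection: {β, χ, τ} — 3.

3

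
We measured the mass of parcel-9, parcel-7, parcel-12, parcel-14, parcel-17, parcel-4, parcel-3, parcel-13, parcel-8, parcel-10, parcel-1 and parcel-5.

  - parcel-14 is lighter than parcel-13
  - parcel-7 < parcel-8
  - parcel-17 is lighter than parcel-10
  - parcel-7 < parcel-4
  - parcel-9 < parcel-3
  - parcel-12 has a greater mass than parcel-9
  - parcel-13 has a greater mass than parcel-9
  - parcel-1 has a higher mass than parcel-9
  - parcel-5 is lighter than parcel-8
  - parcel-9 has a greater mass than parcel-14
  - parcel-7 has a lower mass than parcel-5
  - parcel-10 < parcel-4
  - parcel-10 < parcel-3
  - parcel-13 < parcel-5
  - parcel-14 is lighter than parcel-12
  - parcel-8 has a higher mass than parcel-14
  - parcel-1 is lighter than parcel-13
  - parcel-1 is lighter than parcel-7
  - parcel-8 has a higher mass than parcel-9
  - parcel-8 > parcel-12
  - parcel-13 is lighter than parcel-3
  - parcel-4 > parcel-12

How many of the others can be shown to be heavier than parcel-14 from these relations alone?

9

From parcel-14 the given relations immediately reach parcel-9, parcel-13, parcel-12, parcel-8.
From those, parcel-1, parcel-5, parcel-3, parcel-4 — 8 in total.
From those, parcel-7 — 9 in total.
No other element is forced above parcel-14 by the given relations, so the count is 9.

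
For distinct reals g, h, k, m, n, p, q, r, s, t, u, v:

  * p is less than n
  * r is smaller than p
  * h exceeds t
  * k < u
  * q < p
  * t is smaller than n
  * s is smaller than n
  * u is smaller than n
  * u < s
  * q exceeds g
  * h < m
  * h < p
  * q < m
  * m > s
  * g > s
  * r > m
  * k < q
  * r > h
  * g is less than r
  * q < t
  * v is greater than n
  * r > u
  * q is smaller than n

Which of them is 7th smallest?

h

Chaining the given pairs: k < u < s < g < q < t < h < m < r < p < n < v.
Counting 7 from the smallest end gives h.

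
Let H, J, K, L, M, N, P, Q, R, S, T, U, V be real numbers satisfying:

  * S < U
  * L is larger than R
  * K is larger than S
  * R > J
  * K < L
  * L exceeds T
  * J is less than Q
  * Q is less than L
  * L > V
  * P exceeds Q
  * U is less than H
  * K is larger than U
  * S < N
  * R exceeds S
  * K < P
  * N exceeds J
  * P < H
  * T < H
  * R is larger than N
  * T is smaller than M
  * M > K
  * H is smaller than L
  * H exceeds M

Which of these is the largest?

Chaining downward from L: directly below it, V, Q, K, T, R, H; then S, U, J, N, P, M.
That covers every other element, and nothing is given above L, so L is the largest.

L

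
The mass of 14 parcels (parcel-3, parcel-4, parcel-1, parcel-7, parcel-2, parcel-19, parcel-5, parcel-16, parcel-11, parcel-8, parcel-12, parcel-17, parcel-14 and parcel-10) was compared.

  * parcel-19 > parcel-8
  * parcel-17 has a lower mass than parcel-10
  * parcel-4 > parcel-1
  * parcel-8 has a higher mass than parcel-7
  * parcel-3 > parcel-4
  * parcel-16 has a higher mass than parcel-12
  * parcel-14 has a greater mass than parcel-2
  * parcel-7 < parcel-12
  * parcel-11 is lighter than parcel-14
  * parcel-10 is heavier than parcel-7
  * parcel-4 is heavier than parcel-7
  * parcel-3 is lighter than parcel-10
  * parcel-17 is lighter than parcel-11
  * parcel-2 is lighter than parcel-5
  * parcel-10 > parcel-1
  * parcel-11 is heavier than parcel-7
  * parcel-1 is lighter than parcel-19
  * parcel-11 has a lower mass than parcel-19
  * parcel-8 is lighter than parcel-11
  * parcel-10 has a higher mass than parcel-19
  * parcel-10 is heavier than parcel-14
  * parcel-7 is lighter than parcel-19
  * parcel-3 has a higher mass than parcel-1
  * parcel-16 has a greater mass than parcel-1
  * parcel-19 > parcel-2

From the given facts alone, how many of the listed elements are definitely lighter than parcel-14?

From parcel-14 the given relations immediately reach parcel-2, parcel-11.
From those, parcel-7, parcel-17, parcel-8 — 5 in total.
Nothing else is reachable below parcel-14; 5 in all.

5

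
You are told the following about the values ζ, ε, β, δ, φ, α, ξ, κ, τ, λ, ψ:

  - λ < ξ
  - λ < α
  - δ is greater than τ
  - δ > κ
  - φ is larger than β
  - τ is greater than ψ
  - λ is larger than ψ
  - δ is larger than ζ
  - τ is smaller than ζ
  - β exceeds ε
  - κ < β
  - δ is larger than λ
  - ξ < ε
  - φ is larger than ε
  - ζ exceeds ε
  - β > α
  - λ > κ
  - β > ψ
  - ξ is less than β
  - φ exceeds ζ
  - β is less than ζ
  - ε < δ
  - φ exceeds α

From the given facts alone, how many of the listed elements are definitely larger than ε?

4

The elements the relations force above ε are β, ζ, φ, δ — no chain reaches any other.
That is 4.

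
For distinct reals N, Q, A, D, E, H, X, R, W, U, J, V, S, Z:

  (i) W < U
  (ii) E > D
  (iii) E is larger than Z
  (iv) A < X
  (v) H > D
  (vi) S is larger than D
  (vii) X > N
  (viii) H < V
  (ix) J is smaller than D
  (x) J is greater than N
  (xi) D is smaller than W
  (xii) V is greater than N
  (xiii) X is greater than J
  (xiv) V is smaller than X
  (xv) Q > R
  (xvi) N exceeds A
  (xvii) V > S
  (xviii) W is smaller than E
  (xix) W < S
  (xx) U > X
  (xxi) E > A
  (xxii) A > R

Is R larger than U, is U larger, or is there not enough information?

R < A < N < J < D < W < S < V < X < U, by transitivity through A, N, J, D, W, S, V, X.
So U is larger.

U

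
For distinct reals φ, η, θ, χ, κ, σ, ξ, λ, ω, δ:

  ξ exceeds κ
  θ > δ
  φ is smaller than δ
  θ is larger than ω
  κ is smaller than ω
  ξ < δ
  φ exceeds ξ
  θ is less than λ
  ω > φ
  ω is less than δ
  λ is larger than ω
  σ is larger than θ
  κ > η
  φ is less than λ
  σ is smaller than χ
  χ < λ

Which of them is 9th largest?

κ

Piecing the relations together gives one ordering: η < κ < ξ < φ < ω < δ < θ < σ < χ < λ.
Counting 9 from the largest end gives κ.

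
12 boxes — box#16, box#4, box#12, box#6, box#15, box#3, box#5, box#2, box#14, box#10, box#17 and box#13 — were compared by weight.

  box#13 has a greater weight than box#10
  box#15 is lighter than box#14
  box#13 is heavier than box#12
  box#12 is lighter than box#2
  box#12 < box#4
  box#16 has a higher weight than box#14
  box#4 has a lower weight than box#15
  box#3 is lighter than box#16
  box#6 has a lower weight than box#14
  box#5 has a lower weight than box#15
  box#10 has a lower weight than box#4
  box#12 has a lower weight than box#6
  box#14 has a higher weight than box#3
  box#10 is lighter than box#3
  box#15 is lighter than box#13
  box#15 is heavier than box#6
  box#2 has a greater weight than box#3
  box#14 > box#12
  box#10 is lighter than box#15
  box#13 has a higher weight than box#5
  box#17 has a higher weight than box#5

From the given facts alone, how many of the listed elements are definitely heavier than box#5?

The elements the relations force above box#5 are box#17, box#15, box#14, box#13, box#16 — no chain reaches any other.
That is 5.

5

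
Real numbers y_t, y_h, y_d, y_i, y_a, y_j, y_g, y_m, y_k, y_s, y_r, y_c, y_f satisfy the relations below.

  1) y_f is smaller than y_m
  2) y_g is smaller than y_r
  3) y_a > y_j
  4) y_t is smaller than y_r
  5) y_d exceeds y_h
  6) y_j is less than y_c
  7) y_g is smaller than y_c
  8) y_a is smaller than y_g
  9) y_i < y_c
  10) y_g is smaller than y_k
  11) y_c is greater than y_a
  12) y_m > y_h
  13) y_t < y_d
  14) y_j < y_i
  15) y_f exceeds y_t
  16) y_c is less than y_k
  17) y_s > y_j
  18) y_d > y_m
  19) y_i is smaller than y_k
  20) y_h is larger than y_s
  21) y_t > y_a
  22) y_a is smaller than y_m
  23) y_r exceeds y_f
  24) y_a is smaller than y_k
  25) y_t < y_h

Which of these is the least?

y_j

Chaining upward from y_j: directly above it, y_a, y_s, y_i, y_c; then y_g, y_t, y_h, y_m, y_k; then y_f, y_d, y_r.
That covers every other element, and nothing is given below y_j, so y_j is the least.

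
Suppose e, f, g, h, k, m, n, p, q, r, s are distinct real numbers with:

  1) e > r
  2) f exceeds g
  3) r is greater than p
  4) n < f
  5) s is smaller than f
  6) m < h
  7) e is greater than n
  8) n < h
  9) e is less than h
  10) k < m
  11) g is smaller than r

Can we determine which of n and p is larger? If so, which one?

Following every chain through n: above n we get e, h, f.
p is not reached, and no chain runs the other way from p to n.
So the given relations leave the order of n and p undetermined.

undetermined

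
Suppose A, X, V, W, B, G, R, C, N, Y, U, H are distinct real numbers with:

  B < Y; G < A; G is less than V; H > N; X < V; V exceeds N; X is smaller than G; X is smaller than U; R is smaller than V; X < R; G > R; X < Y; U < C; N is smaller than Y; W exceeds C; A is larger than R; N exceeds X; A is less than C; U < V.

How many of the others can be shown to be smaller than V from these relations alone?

5

From V the given relations immediately reach X, U, R, N, G.
Nothing else is reachable below V; 5 in all.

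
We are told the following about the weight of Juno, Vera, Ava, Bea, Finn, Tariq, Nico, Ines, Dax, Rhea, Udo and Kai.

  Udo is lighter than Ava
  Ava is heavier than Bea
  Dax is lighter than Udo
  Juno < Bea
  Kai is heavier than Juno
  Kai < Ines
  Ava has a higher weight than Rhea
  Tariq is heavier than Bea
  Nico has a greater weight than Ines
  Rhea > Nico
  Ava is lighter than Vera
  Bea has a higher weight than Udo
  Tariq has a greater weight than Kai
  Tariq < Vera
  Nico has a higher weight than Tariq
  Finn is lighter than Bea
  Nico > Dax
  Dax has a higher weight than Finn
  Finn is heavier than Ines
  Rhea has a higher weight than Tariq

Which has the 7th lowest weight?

Bea

The consecutive relations fix a unique order: Juno < Kai < Ines < Finn < Dax < Udo < Bea < Tariq < Nico < Rhea < Ava < Vera.
The 7th smallest is Bea.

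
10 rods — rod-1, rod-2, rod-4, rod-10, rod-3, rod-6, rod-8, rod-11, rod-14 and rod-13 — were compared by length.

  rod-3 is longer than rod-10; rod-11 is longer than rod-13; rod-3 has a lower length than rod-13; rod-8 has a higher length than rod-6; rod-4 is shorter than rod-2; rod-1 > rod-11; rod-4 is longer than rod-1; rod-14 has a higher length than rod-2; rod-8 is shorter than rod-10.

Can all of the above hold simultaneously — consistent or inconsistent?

consistent

The single ordering rod-6 < rod-8 < rod-10 < rod-3 < rod-13 < rod-11 < rod-1 < rod-4 < rod-2 < rod-14 satisfies every listed relation, so no contradiction arises.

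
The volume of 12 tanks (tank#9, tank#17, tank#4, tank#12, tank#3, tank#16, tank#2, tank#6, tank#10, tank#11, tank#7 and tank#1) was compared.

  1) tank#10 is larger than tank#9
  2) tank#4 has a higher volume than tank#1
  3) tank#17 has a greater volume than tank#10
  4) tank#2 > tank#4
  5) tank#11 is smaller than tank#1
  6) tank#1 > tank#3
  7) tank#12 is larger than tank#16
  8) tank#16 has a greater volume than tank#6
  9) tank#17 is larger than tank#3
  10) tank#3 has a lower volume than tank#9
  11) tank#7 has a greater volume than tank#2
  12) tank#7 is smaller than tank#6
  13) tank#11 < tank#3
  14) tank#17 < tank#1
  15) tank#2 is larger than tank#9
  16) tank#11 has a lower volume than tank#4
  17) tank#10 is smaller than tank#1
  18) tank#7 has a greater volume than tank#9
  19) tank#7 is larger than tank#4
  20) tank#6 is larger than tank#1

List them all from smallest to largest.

Each adjacent pair is fixed by a given relation: tank#11 < tank#3; tank#3 < tank#9; tank#9 < tank#10; tank#10 < tank#17; tank#17 < tank#1; tank#1 < tank#4; tank#4 < tank#2; tank#2 < tank#7; tank#7 < tank#6; tank#6 < tank#16; tank#16 < tank#12. Chaining them end to end gives the full order.

tank#11 < tank#3 < tank#9 < tank#10 < tank#17 < tank#1 < tank#4 < tank#2 < tank#7 < tank#6 < tank#16 < tank#12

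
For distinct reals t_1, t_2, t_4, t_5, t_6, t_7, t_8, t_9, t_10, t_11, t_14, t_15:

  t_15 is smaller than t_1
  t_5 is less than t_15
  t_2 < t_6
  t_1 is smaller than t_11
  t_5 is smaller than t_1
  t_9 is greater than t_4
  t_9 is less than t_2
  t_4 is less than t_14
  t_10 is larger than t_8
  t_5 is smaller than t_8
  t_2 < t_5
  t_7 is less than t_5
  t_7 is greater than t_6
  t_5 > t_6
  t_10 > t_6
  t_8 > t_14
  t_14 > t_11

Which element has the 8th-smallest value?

t_1

Piecing the relations together gives one ordering: t_4 < t_9 < t_2 < t_6 < t_7 < t_5 < t_15 < t_1 < t_11 < t_14 < t_8 < t_10.
The 8th smallest is t_1.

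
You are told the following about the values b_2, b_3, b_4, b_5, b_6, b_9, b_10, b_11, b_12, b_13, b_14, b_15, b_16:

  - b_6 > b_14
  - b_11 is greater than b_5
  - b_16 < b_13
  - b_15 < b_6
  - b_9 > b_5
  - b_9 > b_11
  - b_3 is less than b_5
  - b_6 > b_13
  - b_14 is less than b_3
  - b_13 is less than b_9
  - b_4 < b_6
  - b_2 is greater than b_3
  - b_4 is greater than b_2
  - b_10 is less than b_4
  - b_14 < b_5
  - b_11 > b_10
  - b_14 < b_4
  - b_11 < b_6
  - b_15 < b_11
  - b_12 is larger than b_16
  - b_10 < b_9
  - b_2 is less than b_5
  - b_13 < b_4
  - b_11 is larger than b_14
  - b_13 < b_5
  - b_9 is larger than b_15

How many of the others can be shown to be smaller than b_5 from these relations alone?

From b_5 the given relations immediately reach b_14, b_3, b_2, b_13.
From those, b_16 — 5 in total.
No other element is forced below b_5 by the given relations, so the count is 5.

5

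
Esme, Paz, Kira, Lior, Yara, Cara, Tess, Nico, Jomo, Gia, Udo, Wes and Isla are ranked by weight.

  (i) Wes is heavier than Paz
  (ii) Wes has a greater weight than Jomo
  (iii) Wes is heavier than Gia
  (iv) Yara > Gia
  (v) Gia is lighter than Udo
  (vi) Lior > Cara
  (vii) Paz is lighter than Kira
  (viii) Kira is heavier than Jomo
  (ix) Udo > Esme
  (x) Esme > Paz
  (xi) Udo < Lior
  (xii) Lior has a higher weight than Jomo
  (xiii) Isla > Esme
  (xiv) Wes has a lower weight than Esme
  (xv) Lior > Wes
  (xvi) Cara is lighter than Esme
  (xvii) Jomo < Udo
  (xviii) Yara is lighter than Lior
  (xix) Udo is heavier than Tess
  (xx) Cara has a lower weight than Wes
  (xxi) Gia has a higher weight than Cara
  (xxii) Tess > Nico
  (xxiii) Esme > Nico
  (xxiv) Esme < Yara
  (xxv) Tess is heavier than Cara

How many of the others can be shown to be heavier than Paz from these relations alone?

From Paz the given relations immediately reach Wes, Esme, Kira.
From those, Isla, Yara, Udo, Lior — 7 in total.
No other element is forced above Paz by the given relations, so the count is 7.

7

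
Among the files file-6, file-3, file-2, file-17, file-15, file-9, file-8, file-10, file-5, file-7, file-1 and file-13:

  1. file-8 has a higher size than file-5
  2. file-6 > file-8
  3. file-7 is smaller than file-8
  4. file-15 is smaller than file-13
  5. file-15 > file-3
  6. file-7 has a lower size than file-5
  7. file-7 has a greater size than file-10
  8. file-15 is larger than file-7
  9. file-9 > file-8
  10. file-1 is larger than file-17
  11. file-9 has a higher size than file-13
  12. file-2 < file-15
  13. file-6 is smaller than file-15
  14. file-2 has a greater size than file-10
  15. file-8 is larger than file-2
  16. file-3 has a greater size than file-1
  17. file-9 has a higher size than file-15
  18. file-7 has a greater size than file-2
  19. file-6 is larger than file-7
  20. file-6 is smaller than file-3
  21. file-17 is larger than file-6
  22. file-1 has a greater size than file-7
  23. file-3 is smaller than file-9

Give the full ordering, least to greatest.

file-10 < file-2 < file-7 < file-5 < file-8 < file-6 < file-17 < file-1 < file-3 < file-15 < file-13 < file-9

Nothing is placed below file-10, so it is least; from there file-10 < file-2; file-2 < file-7; file-7 < file-5; file-5 < file-8; file-8 < file-6; file-6 < file-17; file-17 < file-1; file-1 < file-3; file-3 < file-15; file-15 < file-13; file-13 < file-9, each given directly.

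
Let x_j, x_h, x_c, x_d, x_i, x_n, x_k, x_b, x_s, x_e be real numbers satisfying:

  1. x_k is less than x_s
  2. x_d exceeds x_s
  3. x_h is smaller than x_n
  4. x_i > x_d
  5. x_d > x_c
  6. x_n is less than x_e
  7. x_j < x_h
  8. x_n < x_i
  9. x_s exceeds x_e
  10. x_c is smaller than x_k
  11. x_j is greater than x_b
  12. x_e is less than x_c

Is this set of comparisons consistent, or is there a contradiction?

The single ordering x_b < x_j < x_h < x_n < x_e < x_c < x_k < x_s < x_d < x_i satisfies every listed relation, so no contradiction arises.

consistent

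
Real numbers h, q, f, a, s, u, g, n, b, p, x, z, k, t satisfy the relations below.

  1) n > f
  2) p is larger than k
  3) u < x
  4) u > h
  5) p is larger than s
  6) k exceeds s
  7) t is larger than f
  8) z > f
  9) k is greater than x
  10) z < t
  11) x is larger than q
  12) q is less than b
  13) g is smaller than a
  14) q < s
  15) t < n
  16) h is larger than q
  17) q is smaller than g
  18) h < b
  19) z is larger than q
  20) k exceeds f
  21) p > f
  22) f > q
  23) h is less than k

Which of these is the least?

q

h is not least since q < h; f is not least since q < f; u is not least since h < u; z is not least since f < z; g is not least since q < g; t is not least since z < t; x is not least since u < x; s is not least since q < s; n is not least since f < n; a is not least since g < a; k is not least since f < k; b is not least since h < b; p is not least since k < p.
Only q has nothing below it, so q is the least.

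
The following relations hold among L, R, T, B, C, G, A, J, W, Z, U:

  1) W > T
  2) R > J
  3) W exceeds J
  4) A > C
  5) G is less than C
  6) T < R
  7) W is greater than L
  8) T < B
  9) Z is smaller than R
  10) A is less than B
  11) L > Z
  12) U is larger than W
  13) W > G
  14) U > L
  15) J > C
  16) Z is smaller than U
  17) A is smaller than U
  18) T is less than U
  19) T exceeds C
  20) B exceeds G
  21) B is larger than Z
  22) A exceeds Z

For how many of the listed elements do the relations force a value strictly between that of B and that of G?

3

The relations place G below B. An element lies strictly between them when it is forced above G and also forced below B.
Above G: {C, T, J, W, A, R, U}. Below B: {C, T, Z, A}.
Intersection: {C, T, A} — 3.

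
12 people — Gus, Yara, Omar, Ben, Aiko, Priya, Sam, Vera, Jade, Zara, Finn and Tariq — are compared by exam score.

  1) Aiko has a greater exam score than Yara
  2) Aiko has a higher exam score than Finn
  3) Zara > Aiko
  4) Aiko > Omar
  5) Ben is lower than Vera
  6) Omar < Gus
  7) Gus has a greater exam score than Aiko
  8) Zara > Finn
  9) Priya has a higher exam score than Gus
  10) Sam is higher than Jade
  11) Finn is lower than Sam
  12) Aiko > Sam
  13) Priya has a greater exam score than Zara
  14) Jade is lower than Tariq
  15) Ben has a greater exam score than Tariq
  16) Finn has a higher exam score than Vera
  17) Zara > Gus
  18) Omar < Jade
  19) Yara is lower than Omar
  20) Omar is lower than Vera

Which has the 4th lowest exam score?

Piecing the relations together gives one ordering: Yara < Omar < Jade < Tariq < Ben < Vera < Finn < Sam < Aiko < Gus < Zara < Priya.
The 4th smallest is Tariq.

Tariq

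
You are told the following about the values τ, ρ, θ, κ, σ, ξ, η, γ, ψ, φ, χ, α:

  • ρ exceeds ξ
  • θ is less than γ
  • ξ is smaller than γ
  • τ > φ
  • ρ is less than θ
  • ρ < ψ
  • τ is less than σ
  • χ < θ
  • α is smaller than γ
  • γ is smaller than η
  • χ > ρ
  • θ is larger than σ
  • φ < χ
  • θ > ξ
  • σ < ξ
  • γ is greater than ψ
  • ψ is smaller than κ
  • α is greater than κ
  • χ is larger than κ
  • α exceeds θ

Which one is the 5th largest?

χ

Piecing the relations together gives one ordering: φ < τ < σ < ξ < ρ < ψ < κ < χ < θ < α < γ < η.
Counting 5 from the largest end gives χ.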